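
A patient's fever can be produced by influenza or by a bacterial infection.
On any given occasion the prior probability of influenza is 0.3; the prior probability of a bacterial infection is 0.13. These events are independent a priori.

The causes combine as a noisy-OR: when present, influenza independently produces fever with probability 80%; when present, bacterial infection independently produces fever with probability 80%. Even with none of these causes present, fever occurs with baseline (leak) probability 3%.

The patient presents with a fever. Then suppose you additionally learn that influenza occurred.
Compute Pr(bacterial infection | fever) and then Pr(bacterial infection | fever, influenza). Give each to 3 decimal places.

Pr(bacterial infection | fever) ≈ 0.326; Pr(bacterial infection | fever, influenza) ≈ 0.151

Under noisy-OR, P(fever | causes) = 1 − (1−0.03)·∏(1−qᵢ) over the active causes.
P(fever) = 0.03×0.7×0.87 + 0.806×0.7×0.13 + 0.806×0.3×0.87 + 0.9612×0.3×0.13 = 0.018270 + 0.073346 + 0.210366 + 0.037487 = 0.339469
Restricting to configurations with bacterial infection present: 0.073346 + 0.037487 = 0.110833.
Hence the posterior is 0.110833/0.339469 ≈ 0.326.

Now condition on the additional information:
P(fever | influenza) = 0.806×0.87 + 0.9612×0.13 = 0.701220 + 0.124956 = 0.826176
The bacterial infection-present share is 0.9612×0.13 = 0.124956.
Hence the posterior is 0.124956/0.826176 ≈ 0.151.
Conditioning on influenza lowers the posterior on bacterial infection: the classic explaining-away effect in a common-effect structure.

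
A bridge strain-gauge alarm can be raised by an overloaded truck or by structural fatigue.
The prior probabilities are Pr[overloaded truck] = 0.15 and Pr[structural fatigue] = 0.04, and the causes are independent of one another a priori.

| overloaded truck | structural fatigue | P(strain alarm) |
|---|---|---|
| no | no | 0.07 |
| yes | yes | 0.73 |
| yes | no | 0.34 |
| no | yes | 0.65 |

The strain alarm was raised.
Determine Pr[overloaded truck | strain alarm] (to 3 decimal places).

Enumerate the 4 (overloaded truck, structural fatigue) configurations and weight by the priors:
  P(strain alarm) = 0.07*0.85*0.96 + 0.65*0.85*0.04 + 0.34*0.15*0.96 + 0.73*0.15*0.04
        = 0.057120 + 0.022100 + 0.048960 + 0.004380 = 0.132560
Keeping only the overloaded truck-present terms gives 0.053340, so
  P(overloaded truck | strain alarm) = 0.053340 / 0.132560 ≈ 0.402

Pr[overloaded truck | strain alarm] ≈ 0.402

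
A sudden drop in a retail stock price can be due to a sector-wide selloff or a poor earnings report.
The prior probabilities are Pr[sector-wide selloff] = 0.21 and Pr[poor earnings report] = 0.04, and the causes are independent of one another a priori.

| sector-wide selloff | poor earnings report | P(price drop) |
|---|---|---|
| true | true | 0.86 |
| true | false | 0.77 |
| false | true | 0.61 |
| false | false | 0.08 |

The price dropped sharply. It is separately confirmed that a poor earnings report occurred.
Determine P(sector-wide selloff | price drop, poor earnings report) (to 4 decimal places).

P(price drop | poor earnings report) = 0.61·0.79 + 0.86·0.21 = 0.481900 + 0.180600 = 0.662500
The sector-wide selloff-present share is 0.86·0.21 = 0.180600.
Hence the posterior is 0.180600/0.662500 ≈ 0.2726.

P(sector-wide selloff | price drop, poor earnings report) ≈ 0.2726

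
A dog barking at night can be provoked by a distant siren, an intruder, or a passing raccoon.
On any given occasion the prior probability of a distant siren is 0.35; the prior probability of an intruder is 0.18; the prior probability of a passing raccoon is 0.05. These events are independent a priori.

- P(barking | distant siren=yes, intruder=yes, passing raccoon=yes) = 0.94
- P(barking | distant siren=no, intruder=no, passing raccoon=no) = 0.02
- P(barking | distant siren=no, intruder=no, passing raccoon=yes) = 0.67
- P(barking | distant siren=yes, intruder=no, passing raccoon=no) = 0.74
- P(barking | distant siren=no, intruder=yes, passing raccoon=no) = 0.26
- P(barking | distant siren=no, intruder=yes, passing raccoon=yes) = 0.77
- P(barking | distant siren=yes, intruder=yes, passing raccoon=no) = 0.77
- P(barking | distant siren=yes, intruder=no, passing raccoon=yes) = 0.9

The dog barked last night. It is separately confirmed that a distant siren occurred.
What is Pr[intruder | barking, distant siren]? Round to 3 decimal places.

For the numerator, keep only intruder=true terms: 0.131670 + 0.008460 = 0.140130
Denominator P(barking | distant siren): 0.74·0.82·0.95 + 0.9·0.82·0.05 + 0.77·0.18·0.95 + 0.94·0.18·0.05 = 0.753490
Posterior = 0.140130 / 0.753490 ≈ 0.186

Pr[intruder | barking, distant siren] ≈ 0.186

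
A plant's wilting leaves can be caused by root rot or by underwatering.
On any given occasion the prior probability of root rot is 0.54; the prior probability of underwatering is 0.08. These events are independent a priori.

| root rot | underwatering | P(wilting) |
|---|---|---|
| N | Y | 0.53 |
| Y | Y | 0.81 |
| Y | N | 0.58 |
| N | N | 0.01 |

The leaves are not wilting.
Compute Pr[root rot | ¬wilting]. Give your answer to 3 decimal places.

Pr[root rot | ¬wilting] ≈ 0.332

Numerator (weight on configurations with root rot): 0.208656 + 0.008208 = 0.216864
Normalizer over all consistent configurations: 0.99*0.46*0.92 + 0.47*0.46*0.08 + 0.42*0.54*0.92 + 0.19*0.54*0.08 = 0.653128
Posterior = 0.216864 / 0.653128 ≈ 0.332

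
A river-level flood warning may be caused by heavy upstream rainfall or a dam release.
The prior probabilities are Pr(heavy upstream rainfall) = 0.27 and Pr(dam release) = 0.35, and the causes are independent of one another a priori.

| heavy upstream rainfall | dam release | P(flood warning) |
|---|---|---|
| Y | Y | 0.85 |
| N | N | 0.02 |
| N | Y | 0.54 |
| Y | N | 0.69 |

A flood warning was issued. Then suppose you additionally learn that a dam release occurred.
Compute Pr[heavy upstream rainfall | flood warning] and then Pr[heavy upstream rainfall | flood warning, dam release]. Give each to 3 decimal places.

Weight on heavy upstream rainfall=true, given the evidence: 0.121095 + 0.080325 = 0.201420
Denominator P(flood warning): 0.02*0.73*0.65 + 0.54*0.73*0.35 + 0.69*0.27*0.65 + 0.85*0.27*0.35 = 0.348880
Posterior = 0.201420 / 0.348880 ≈ 0.577

With the extra evidence:
Weight on heavy upstream rainfall=true, given the evidence: 0.85×0.27 = 0.229500
Normalizer over all consistent configurations: 0.54×0.73 + 0.85×0.27 = 0.623700
P(heavy upstream rainfall | flood warning, dam release) = 0.229500/0.623700 ≈ 0.368

Pr[heavy upstream rainfall | flood warning] ≈ 0.577; Pr[heavy upstream rainfall | flood warning, dam release] ≈ 0.368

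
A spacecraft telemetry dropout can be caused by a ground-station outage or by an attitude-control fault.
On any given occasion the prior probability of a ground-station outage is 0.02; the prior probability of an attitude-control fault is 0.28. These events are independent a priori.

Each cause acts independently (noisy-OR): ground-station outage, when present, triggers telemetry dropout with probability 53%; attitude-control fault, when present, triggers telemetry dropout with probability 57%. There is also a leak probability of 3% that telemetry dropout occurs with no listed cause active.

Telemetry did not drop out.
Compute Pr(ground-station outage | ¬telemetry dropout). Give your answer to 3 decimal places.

Under noisy-OR, P(telemetry dropout | causes) = 1 − (1−0.03)·∏(1−qᵢ) over the active causes.
Sum P(¬telemetry dropout|·) weighted by the priors over the 4 (ground-station outage, attitude-control fault) configurations:
  P(¬telemetry dropout) = 0.97*0.98*0.72 + 0.4171*0.98*0.28 + 0.4559*0.02*0.72 + 0.196037*0.02*0.28
        = 0.684432 + 0.114452 + 0.006565 + 0.001098 = 0.806547
Configurations with ground-station outage contribute 0.007663, so
  P(ground-station outage | ¬telemetry dropout) = 0.007663 / 0.806547 ≈ 0.010

Pr(ground-station outage | ¬telemetry dropout) ≈ 0.010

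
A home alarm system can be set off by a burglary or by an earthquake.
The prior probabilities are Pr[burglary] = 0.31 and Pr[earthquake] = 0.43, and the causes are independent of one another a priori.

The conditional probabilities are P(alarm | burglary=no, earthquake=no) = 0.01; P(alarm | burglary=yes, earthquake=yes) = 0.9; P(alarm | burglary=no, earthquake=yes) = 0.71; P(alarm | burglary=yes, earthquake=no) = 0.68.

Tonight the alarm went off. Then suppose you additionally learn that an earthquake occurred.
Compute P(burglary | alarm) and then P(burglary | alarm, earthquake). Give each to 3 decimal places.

P(burglary | alarm) ≈ 0.528; P(burglary | alarm, earthquake) ≈ 0.363

Weight on burglary=true, given the evidence: 0.120156 + 0.119970 = 0.240126
Normalizer over all consistent configurations: 0.01·0.69·0.57 + 0.71·0.69·0.43 + 0.68·0.31·0.57 + 0.9·0.31·0.43 = 0.454716
P(burglary | alarm) = 0.240126/0.454716 ≈ 0.528

Now also conditioning on earthquake=true:
Numerator (weight on configurations with burglary): 0.9×0.31 = 0.279000
Normalizer over all consistent configurations: 0.71×0.69 + 0.9×0.31 = 0.768900
P(burglary | alarm, earthquake) = 0.279000/0.768900 ≈ 0.363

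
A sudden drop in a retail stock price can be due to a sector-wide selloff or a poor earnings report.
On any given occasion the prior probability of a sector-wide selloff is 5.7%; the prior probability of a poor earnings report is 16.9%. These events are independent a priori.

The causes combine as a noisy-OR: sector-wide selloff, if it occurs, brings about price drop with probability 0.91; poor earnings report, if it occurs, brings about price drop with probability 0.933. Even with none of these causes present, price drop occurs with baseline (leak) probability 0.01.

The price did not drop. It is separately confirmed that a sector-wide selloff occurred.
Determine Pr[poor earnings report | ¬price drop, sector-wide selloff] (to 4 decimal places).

Pr[poor earnings report | ¬price drop, sector-wide selloff] ≈ 0.0134

Under noisy-OR, P(price drop | causes) = 1 − (1−0.01)·∏(1−qᵢ) over the active causes.
For the numerator, keep only poor earnings report=true terms: 0.00597×0.169 = 0.001009
The normalizing constant is 0.0891×0.831 + 0.00597×0.169 = 0.075051
Posterior = 0.001009 / 0.075051 ≈ 0.0134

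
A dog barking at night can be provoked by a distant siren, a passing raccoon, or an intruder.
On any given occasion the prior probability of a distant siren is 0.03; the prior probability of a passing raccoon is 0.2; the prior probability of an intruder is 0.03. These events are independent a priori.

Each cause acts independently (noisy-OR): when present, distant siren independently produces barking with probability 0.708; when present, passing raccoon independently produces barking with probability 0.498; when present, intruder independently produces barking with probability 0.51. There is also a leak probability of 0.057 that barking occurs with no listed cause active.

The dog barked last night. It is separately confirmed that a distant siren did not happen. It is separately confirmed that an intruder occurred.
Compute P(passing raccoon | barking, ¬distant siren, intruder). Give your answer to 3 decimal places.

P(passing raccoon | barking, ¬distant siren, intruder) ≈ 0.263

Under noisy-OR, P(barking | causes) = 1 − (1−0.057)·∏(1−qᵢ) over the active causes.
For the numerator, keep only passing raccoon=true terms: 0.768041·0.2 = 0.153608
Normalizer over all consistent configurations: 0.53793·0.8 + 0.768041·0.2 = 0.583952
P(passing raccoon | barking, ¬distant siren, intruder) = 0.153608/0.583952 ≈ 0.263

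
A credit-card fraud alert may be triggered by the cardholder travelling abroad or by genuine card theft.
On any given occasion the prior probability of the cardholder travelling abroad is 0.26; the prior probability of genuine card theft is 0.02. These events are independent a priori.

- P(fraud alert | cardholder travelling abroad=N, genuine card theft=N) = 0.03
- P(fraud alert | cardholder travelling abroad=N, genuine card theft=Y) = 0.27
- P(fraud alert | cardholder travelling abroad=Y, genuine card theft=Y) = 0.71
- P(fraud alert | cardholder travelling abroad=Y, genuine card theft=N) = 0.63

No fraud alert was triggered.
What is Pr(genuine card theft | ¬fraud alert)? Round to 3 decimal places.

Sum P(¬fraud alert|·) weighted by the priors over the 4 (cardholder travelling abroad, genuine card theft) configurations:
  P(¬fraud alert) = 0.97×0.74×0.98 + 0.73×0.74×0.02 + 0.37×0.26×0.98 + 0.29×0.26×0.02
        = 0.703444 + 0.010804 + 0.094276 + 0.001508 = 0.810032
The terms with genuine card theft present sum to 0.012312, so
  P(genuine card theft | ¬fraud alert) = 0.012312 / 0.810032 ≈ 0.015

Pr(genuine card theft | ¬fraud alert) ≈ 0.015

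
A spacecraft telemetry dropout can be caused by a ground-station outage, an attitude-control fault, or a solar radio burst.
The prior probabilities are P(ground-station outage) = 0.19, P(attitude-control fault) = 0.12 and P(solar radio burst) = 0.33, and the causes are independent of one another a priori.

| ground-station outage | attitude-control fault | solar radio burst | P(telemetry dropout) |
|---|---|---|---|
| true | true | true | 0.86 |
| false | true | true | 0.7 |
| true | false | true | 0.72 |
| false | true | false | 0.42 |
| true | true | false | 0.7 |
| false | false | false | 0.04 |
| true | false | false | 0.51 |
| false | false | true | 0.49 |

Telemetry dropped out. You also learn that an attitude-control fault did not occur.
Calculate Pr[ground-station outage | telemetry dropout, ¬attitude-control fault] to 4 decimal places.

Pr[ground-station outage | telemetry dropout, ¬attitude-control fault] ≈ 0.4189

P(telemetry dropout | ¬attitude-control fault) = 0.04*0.81*0.67 + 0.49*0.81*0.33 + 0.51*0.19*0.67 + 0.72*0.19*0.33 = 0.021708 + 0.130977 + 0.064923 + 0.045144 = 0.262752
Restricting to configurations with ground-station outage present: 0.064923 + 0.045144 = 0.110067.
So P(ground-station outage | telemetry dropout, ¬attitude-control fault) = 0.110067/0.262752 ≈ 0.4189.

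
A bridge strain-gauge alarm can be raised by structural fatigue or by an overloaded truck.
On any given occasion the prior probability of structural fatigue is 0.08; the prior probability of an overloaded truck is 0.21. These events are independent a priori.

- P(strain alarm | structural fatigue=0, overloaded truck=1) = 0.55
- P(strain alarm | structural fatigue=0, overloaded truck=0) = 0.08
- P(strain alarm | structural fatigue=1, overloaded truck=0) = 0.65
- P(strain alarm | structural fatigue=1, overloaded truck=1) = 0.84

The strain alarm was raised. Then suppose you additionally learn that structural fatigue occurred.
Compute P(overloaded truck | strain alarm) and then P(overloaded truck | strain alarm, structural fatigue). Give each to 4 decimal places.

P(overloaded truck | strain alarm) ≈ 0.5482; P(overloaded truck | strain alarm, structural fatigue) ≈ 0.2557

P(strain alarm) = 0.08·0.92·0.79 + 0.55·0.92·0.21 + 0.65·0.08·0.79 + 0.84·0.08·0.21 = 0.058144 + 0.106260 + 0.041080 + 0.014112 = 0.219596
Of this, 0.120372 comes from 0.106260 + 0.014112 (the overloaded truck=true cases).
Hence the posterior is 0.120372/0.219596 ≈ 0.5482.

Now condition on the additional information:
Weight on overloaded truck=true, given the evidence: 0.84×0.21 = 0.176400
The normalizing constant is 0.65×0.79 + 0.84×0.21 = 0.689900
P(overloaded truck | strain alarm, structural fatigue) = 0.176400/0.689900 ≈ 0.2557
The drop from 0.5482 to 0.2557 is the explaining-away (discounting) effect.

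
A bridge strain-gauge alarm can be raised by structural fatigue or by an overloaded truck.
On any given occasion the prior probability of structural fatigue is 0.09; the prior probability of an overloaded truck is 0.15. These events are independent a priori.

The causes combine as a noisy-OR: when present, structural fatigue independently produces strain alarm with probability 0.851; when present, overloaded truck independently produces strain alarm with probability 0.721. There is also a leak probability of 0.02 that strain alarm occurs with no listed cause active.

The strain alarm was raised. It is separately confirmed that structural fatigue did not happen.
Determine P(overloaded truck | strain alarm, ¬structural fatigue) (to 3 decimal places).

Under noisy-OR, P(strain alarm | causes) = 1 − (1−0.02)·∏(1−qᵢ) over the active causes.
Weight on overloaded truck=true, given the evidence: 0.72658×0.15 = 0.108987
The normalizing constant is 0.02×0.85 + 0.72658×0.15 = 0.125987
P(overloaded truck | strain alarm, ¬structural fatigue) = 0.108987/0.125987 ≈ 0.865

P(overloaded truck | strain alarm, ¬structural fatigue) ≈ 0.865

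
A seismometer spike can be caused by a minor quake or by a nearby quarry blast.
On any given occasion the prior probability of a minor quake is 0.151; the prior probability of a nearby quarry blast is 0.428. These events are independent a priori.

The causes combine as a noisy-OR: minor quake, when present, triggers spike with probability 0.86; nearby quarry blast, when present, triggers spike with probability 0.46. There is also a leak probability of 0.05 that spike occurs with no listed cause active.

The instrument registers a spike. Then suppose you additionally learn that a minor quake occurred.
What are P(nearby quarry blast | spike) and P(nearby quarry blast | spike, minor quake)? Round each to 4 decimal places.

P(nearby quarry blast | spike) ≈ 0.7050; P(nearby quarry blast | spike, minor quake) ≈ 0.4448

Under noisy-OR, P(spike | causes) = 1 − (1−0.05)·∏(1−qᵢ) over the active causes.
Numerator (weight on configurations with nearby quarry blast): 0.176962 + 0.059986 = 0.236948
Denominator P(spike): 0.05*0.849*0.572 + 0.487*0.849*0.428 + 0.867*0.151*0.572 + 0.92818*0.151*0.428 = 0.336114
Posterior = 0.236948 / 0.336114 ≈ 0.7050

With the extra evidence:
Weight on nearby quarry blast=true, given the evidence: 0.92818*0.428 = 0.397261
Normalizer over all consistent configurations: 0.867*0.572 + 0.92818*0.428 = 0.893185
Posterior = 0.397261 / 0.893185 ≈ 0.4448
This is intercausal reasoning (explaining away): once minor quake accounts for the spike, nearby quarry blast becomes less likely.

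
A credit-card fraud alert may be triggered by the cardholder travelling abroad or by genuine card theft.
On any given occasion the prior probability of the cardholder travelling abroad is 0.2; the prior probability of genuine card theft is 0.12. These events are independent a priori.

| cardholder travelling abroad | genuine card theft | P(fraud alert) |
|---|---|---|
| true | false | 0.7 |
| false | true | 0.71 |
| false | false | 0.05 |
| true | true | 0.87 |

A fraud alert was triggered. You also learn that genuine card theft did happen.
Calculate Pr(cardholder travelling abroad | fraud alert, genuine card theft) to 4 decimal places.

Pr(cardholder travelling abroad | fraud alert, genuine card theft) ≈ 0.2345

Numerator (weight on configurations with cardholder travelling abroad): 0.87×0.2 = 0.174000
The normalizing constant is 0.71×0.8 + 0.87×0.2 = 0.742000
Posterior = 0.174000 / 0.742000 ≈ 0.2345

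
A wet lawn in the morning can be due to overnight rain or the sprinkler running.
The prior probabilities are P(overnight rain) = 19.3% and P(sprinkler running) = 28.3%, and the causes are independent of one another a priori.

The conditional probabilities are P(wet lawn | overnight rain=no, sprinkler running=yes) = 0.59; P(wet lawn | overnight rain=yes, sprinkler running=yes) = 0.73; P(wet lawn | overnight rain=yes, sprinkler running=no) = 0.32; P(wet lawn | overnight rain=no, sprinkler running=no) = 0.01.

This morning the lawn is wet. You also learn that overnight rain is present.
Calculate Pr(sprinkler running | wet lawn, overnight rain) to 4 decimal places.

Pr(sprinkler running | wet lawn, overnight rain) ≈ 0.4738

Sum P(wet lawn|·) weighted by the priors over both values of sprinkler running:
  P(wet lawn | overnight rain) = 0.32*0.717 + 0.73*0.283
        = 0.229440 + 0.206590 = 0.436030
Configurations with sprinkler running contribute 0.206590, so
  P(sprinkler running | wet lawn, overnight rain) = 0.206590 / 0.436030 ≈ 0.4738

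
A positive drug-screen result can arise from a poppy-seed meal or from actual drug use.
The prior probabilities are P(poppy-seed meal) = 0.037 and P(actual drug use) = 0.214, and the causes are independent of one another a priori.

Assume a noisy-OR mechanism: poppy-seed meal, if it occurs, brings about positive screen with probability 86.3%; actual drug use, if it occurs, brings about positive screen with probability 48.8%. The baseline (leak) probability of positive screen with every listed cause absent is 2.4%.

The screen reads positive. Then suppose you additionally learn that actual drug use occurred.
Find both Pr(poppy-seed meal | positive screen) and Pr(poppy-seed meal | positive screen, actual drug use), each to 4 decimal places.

Under noisy-OR, P(positive screen | causes) = 1 − (1−0.024)·∏(1−qᵢ) over the active causes.
For the numerator, keep only poppy-seed meal=true terms: 0.025193 + 0.007376 = 0.032569
The normalizing constant is 0.024×0.963×0.786 + 0.500288×0.963×0.214 + 0.866288×0.037×0.786 + 0.931539×0.037×0.214 = 0.153835
Posterior = 0.032569 / 0.153835 ≈ 0.2117

Now condition on the additional information:
Enumerate both values of poppy-seed meal and weight by the priors:
  P(positive screen | actual drug use) = 0.500288×0.963 + 0.931539×0.037
        = 0.481777 + 0.034467 = 0.516244
The terms with poppy-seed meal present sum to 0.034467, so
  P(poppy-seed meal | positive screen, actual drug use) = 0.034467 / 0.516244 ≈ 0.0668
The drop from 0.2117 to 0.0668 is the explaining-away (discounting) effect.

Pr(poppy-seed meal | positive screen) ≈ 0.2117; Pr(poppy-seed meal | positive screen, actual drug use) ≈ 0.0668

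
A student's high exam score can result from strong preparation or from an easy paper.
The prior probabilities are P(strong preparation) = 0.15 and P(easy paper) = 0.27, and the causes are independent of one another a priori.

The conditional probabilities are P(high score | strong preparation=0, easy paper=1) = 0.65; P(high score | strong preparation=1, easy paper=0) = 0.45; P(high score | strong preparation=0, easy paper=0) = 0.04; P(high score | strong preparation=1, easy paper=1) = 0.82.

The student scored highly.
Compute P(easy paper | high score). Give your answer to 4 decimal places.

P(high score) = 0.04×0.85×0.73 + 0.65×0.85×0.27 + 0.45×0.15×0.73 + 0.82×0.15×0.27 = 0.024820 + 0.149175 + 0.049275 + 0.033210 = 0.256480
Restricting to configurations with easy paper present: 0.149175 + 0.033210 = 0.182385.
Hence the posterior is 0.182385/0.256480 ≈ 0.7111.

P(easy paper | high score) ≈ 0.7111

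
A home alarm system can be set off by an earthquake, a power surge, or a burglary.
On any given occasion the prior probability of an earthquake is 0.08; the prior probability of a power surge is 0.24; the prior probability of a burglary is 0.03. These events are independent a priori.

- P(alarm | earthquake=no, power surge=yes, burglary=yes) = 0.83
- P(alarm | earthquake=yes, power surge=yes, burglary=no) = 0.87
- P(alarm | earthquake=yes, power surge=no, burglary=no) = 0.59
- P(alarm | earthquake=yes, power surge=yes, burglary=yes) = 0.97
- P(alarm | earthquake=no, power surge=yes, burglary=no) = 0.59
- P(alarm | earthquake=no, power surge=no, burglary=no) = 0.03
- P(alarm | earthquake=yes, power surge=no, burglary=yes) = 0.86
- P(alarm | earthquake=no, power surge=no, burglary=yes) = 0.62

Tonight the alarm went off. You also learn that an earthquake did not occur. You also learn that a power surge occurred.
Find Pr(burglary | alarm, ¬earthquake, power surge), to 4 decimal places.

Pr(burglary | alarm, ¬earthquake, power surge) ≈ 0.0417

P(alarm | ¬earthquake, power surge) = 0.59·0.97 + 0.83·0.03 = 0.572300 + 0.024900 = 0.597200
The burglary-present share is 0.83·0.03 = 0.024900.
Hence the posterior is 0.024900/0.597200 ≈ 0.0417.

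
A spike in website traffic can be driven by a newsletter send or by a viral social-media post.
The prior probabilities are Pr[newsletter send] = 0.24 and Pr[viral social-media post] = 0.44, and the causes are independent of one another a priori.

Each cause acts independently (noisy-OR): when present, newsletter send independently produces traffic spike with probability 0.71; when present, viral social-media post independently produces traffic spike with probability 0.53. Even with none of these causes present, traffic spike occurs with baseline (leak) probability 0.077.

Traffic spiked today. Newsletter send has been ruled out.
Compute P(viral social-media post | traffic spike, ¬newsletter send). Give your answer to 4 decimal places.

Under noisy-OR, P(traffic spike | causes) = 1 − (1−0.077)·∏(1−qᵢ) over the active causes.
P(traffic spike | ¬newsletter send) = 0.077*0.56 + 0.56619*0.44 = 0.043120 + 0.249124 = 0.292244
Of this, 0.249124 comes from 0.56619*0.44 (the viral social-media post=true cases).
Hence the posterior is 0.249124/0.292244 ≈ 0.8525.

P(viral social-media post | traffic spike, ¬newsletter send) ≈ 0.8525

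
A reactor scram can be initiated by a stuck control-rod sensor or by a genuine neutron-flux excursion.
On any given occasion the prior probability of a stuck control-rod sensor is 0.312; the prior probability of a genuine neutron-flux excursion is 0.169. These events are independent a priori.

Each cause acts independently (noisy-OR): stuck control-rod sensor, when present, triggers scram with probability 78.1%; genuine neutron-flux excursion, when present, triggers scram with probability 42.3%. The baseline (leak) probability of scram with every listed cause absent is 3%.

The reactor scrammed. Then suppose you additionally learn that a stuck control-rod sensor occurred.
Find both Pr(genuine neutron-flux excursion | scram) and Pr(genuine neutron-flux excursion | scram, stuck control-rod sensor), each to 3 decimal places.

Pr(genuine neutron-flux excursion | scram) ≈ 0.306; Pr(genuine neutron-flux excursion | scram, stuck control-rod sensor) ≈ 0.185

Under noisy-OR, P(scram | causes) = 1 − (1−0.03)·∏(1−qᵢ) over the active causes.
For the numerator, keep only genuine neutron-flux excursion=true terms: 0.051196 + 0.046265 = 0.097461
Denominator P(scram): 0.03×0.688×0.831 + 0.44031×0.688×0.169 + 0.78757×0.312×0.831 + 0.877428×0.312×0.169 = 0.318808
Posterior = 0.097461 / 0.318808 ≈ 0.306

With the extra evidence:
Numerator (weight on configurations with genuine neutron-flux excursion): 0.877428×0.169 = 0.148285
Normalizer over all consistent configurations: 0.78757×0.831 + 0.877428×0.169 = 0.802756
P(genuine neutron-flux excursion | scram, stuck control-rod sensor) = 0.148285/0.802756 ≈ 0.185
Conditioning on stuck control-rod sensor lowers the posterior on genuine neutron-flux excursion: the classic explaining-away effect in a common-effect structure.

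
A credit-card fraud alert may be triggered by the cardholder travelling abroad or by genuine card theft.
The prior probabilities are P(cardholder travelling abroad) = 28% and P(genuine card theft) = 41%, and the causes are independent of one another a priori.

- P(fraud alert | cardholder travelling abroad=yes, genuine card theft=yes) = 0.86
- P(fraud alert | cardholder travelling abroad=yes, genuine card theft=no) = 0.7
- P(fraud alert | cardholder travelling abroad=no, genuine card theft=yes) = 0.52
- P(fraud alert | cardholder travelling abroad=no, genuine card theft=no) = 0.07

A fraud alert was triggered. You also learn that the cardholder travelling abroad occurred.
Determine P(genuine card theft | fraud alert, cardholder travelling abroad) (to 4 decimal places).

P(fraud alert | cardholder travelling abroad) = 0.7·0.59 + 0.86·0.41 = 0.413000 + 0.352600 = 0.765600
Of this, 0.352600 comes from 0.86·0.41 (the genuine card theft=true cases).
Hence the posterior is 0.352600/0.765600 ≈ 0.4606.

P(genuine card theft | fraud alert, cardholder travelling abroad) ≈ 0.4606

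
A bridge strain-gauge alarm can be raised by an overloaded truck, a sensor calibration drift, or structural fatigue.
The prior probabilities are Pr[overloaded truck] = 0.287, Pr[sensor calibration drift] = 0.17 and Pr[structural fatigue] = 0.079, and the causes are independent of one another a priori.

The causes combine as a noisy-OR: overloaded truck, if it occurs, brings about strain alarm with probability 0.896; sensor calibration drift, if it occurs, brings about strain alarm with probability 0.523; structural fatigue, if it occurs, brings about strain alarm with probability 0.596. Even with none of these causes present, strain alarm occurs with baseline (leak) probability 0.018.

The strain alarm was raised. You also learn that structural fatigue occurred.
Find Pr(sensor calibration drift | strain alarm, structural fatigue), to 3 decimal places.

Under noisy-OR, P(strain alarm | causes) = 1 − (1−0.018)·∏(1−qᵢ) over the active causes.
For the numerator, keep only sensor calibration drift=true terms: 0.098272 + 0.047830 = 0.146102
Denominator P(strain alarm | structural fatigue): 0.603272*0.713*0.83 + 0.810761*0.713*0.17 + 0.95874*0.287*0.83 + 0.980319*0.287*0.17 = 0.731493
Posterior = 0.146102 / 0.731493 ≈ 0.200

Pr(sensor calibration drift | strain alarm, structural fatigue) ≈ 0.200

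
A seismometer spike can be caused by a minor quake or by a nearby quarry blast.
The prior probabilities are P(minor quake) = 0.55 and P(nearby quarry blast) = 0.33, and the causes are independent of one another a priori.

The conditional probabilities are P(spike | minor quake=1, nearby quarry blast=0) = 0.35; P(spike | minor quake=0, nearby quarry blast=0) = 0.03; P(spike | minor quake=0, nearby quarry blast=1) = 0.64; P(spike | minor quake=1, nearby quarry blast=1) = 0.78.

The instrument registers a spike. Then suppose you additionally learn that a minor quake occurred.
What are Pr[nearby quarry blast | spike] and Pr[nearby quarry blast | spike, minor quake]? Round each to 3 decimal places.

Sum P(spike|·) weighted by the priors over the 4 (minor quake, nearby quarry blast) configurations:
  P(spike) = 0.03·0.45·0.67 + 0.64·0.45·0.33 + 0.35·0.55·0.67 + 0.78·0.55·0.33
        = 0.009045 + 0.095040 + 0.128975 + 0.141570 = 0.374630
Keeping only the nearby quarry blast-present terms gives 0.236610, so
  P(nearby quarry blast | spike) = 0.236610 / 0.374630 ≈ 0.632

With the extra evidence:
Enumerate both values of nearby quarry blast and weight by the priors:
  P(spike | minor quake) = 0.35*0.67 + 0.78*0.33
        = 0.234500 + 0.257400 = 0.491900
Keeping only the nearby quarry blast-present terms gives 0.257400, so
  P(nearby quarry blast | spike, minor quake) = 0.257400 / 0.491900 ≈ 0.523
This is intercausal reasoning (explaining away): once minor quake accounts for the spike, nearby quarry blast becomes less likely.

Pr[nearby quarry blast | spike] ≈ 0.632; Pr[nearby quarry blast | spike, minor quake] ≈ 0.523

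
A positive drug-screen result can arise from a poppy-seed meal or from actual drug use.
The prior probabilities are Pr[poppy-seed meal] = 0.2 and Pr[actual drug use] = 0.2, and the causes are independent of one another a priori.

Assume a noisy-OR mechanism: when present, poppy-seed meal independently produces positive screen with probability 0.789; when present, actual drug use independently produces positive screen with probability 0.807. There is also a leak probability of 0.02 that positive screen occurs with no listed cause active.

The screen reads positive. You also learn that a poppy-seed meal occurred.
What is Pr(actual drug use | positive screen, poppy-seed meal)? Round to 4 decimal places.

Under noisy-OR, P(positive screen | causes) = 1 − (1−0.02)·∏(1−qᵢ) over the active causes.
P(positive screen | poppy-seed meal) = 0.79322*0.8 + 0.960091*0.2 = 0.634576 + 0.192018 = 0.826594
Of this, 0.192018 comes from 0.960091*0.2 (the actual drug use=true cases).
Hence the posterior is 0.192018/0.826594 ≈ 0.2323.

Pr(actual drug use | positive screen, poppy-seed meal) ≈ 0.2323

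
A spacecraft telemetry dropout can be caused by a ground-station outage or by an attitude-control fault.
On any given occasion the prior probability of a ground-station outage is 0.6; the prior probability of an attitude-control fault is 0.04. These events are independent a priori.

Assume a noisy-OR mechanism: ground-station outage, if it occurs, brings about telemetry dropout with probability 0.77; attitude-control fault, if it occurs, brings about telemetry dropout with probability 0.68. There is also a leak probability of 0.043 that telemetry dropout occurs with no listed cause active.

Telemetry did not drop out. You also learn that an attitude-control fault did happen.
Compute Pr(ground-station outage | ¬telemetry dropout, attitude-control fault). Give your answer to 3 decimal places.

Under noisy-OR, P(telemetry dropout | causes) = 1 − (1−0.043)·∏(1−qᵢ) over the active causes.
For the numerator, keep only ground-station outage=true terms: 0.070435·0.6 = 0.042261
The normalizing constant is 0.30624·0.4 + 0.070435·0.6 = 0.164757
Posterior = 0.042261 / 0.164757 ≈ 0.257

Pr(ground-station outage | ¬telemetry dropout, attitude-control fault) ≈ 0.257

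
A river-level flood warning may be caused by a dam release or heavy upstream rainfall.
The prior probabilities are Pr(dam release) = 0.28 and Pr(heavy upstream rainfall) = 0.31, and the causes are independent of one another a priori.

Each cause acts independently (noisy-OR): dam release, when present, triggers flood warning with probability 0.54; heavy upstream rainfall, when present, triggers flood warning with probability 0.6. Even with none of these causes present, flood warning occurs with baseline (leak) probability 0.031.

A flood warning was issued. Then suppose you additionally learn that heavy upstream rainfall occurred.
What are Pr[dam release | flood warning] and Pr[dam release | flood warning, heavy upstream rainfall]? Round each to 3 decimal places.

Under noisy-OR, P(flood warning | causes) = 1 − (1−0.031)·∏(1−qᵢ) over the active causes.
P(flood warning) = 0.031×0.72×0.69 + 0.6124×0.72×0.31 + 0.55426×0.28×0.69 + 0.821704×0.28×0.31 = 0.015401 + 0.136688 + 0.107083 + 0.071324 = 0.330496
Restricting to configurations with dam release present: 0.107083 + 0.071324 = 0.178407.
Hence the posterior is 0.178407/0.330496 ≈ 0.540.

Now also conditioning on heavy upstream rainfall=true:
P(flood warning | heavy upstream rainfall) = 0.6124·0.72 + 0.821704·0.28 = 0.440928 + 0.230077 = 0.671005
Of this, 0.230077 comes from 0.821704·0.28 (the dam release=true cases).
P(dam release | flood warning, heavy upstream rainfall) = 0.230077 / 0.671005 ≈ 0.343

Pr[dam release | flood warning] ≈ 0.540; Pr[dam release | flood warning, heavy upstream rainfall] ≈ 0.343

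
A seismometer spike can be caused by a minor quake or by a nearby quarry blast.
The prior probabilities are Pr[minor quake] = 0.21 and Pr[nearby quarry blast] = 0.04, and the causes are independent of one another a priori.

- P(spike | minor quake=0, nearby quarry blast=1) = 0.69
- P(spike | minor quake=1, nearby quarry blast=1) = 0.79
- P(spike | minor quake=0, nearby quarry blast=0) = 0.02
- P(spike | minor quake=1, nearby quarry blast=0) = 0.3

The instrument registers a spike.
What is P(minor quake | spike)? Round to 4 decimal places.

P(minor quake | spike) ≈ 0.6448

Numerator (weight on configurations with minor quake): 0.060480 + 0.006636 = 0.067116
Denominator P(spike): 0.02*0.79*0.96 + 0.69*0.79*0.04 + 0.3*0.21*0.96 + 0.79*0.21*0.04 = 0.104088
Posterior = 0.067116 / 0.104088 ≈ 0.6448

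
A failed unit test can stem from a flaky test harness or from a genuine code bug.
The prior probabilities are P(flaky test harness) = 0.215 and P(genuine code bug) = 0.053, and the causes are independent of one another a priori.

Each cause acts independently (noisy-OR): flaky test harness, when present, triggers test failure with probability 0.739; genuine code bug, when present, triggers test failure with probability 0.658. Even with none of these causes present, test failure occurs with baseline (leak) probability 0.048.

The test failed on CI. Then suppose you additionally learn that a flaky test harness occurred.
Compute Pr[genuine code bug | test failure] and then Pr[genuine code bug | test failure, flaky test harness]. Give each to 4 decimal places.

Pr[genuine code bug | test failure] ≈ 0.1694; Pr[genuine code bug | test failure, flaky test harness] ≈ 0.0638

Under noisy-OR, P(test failure | causes) = 1 − (1−0.048)·∏(1−qᵢ) over the active causes.
Enumerate the 4 (flaky test harness, genuine code bug) configurations and weight by the priors:
  P(test failure) = 0.048·0.785·0.947 + 0.674416·0.785·0.053 + 0.751528·0.215·0.947 + 0.915023·0.215·0.053
        = 0.035683 + 0.028059 + 0.153015 + 0.010427 = 0.227184
Configurations with genuine code bug contribute 0.038486, so
  P(genuine code bug | test failure) = 0.038486 / 0.227184 ≈ 0.1694

Now also conditioning on flaky test harness=true:
Weight on genuine code bug=true, given the evidence: 0.915023*0.053 = 0.048496
Normalizer over all consistent configurations: 0.751528*0.947 + 0.915023*0.053 = 0.760193
P(genuine code bug | test failure, flaky test harness) = 0.048496/0.760193 ≈ 0.0638
— flaky test harness explains away the evidence for genuine code bug.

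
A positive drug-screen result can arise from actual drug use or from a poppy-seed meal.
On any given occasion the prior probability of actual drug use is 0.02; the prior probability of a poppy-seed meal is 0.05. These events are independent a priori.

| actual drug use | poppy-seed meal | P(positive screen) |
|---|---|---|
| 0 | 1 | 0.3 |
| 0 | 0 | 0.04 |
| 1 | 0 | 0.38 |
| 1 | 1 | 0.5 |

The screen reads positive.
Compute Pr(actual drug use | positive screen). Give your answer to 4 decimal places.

Pr(actual drug use | positive screen) ≈ 0.1294

Sum P(positive screen|·) weighted by the priors over the 4 (actual drug use, poppy-seed meal) configurations:
  P(positive screen) = 0.04×0.98×0.95 + 0.3×0.98×0.05 + 0.38×0.02×0.95 + 0.5×0.02×0.05
        = 0.037240 + 0.014700 + 0.007220 + 0.000500 = 0.059660
Keeping only the actual drug use-present terms gives 0.007720, so
  P(actual drug use | positive screen) = 0.007720 / 0.059660 ≈ 0.1294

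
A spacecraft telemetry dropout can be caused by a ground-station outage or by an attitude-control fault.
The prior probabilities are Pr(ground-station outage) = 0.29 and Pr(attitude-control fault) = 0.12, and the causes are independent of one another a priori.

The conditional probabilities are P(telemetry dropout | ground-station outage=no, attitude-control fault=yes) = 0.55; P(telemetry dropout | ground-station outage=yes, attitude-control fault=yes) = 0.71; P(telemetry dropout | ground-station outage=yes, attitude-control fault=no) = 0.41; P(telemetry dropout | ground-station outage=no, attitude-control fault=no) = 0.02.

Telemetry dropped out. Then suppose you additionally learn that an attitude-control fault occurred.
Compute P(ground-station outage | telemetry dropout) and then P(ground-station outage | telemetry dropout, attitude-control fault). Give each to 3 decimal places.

P(telemetry dropout) = 0.02×0.71×0.88 + 0.55×0.71×0.12 + 0.41×0.29×0.88 + 0.71×0.29×0.12 = 0.012496 + 0.046860 + 0.104632 + 0.024708 = 0.188696
Restricting to configurations with ground-station outage present: 0.104632 + 0.024708 = 0.129340.
P(ground-station outage | telemetry dropout) = 0.129340 / 0.188696 ≈ 0.685

Now also conditioning on attitude-control fault=true:
Numerator (weight on configurations with ground-station outage): 0.71·0.29 = 0.205900
Denominator P(telemetry dropout | attitude-control fault): 0.55·0.71 + 0.71·0.29 = 0.596400
P(ground-station outage | telemetry dropout, attitude-control fault) = 0.205900/0.596400 ≈ 0.345

P(ground-station outage | telemetry dropout) ≈ 0.685; P(ground-station outage | telemetry dropout, attitude-control fault) ≈ 0.345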